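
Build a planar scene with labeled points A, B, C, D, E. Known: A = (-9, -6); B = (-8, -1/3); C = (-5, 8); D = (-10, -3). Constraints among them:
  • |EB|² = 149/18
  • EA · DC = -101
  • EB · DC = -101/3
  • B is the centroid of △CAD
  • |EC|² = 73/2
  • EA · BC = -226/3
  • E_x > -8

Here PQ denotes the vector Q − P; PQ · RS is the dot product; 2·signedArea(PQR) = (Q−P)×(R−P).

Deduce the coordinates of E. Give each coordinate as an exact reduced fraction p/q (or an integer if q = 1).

1. E_x = -15/2  [EA · BC = -226/3 ∩ EA · DC = -101]
2. E_y = 5/2  [EA · BC = -226/3 ∩ EA · DC = -101]
   → E = (-15/2, 5/2)

E = (-15/2, 5/2)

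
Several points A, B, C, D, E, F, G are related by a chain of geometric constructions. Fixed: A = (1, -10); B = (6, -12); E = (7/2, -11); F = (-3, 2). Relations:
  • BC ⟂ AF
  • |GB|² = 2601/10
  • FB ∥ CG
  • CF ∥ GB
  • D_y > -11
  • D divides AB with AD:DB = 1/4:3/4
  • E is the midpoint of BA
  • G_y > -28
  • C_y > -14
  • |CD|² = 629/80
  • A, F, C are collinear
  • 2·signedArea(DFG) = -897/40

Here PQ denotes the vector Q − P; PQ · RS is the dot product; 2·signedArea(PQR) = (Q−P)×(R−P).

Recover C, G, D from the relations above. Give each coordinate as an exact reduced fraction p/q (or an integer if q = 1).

C = (21/10, -133/10)
D = (9/4, -21/2)
G = (111/10, -273/10)

1. C_x = 21/10  [A, F, C are collinear ∩ BC ⟂ AF]
2. C_y = -133/10  [A, F, C are collinear ∩ BC ⟂ AF]
   → C = (21/10, -133/10)
3. G_x = 111/10  [CF ∥ GB ∩ FB ∥ CG]
4. G_y = -273/10  [CF ∥ GB ∩ FB ∥ CG]
   → G = (111/10, -273/10)
5. D_x = 9/4  [D divides AB with AD:DB = 1/4:3/4]
6. D_y = -21/2  [D divides AB with AD:DB = 1/4:3/4]
   → D = (9/4, -21/2)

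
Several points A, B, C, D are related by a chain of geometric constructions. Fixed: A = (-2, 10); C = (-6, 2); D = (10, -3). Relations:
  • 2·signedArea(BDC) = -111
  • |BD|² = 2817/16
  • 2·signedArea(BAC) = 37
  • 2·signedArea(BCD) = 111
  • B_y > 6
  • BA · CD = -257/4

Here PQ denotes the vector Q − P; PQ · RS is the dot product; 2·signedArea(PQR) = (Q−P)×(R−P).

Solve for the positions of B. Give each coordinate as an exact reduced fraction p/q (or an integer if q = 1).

1. B_x = 1  [2·signedArea(BAC) = 37 ∩ 2·signedArea(BCD) = 111]
2. B_y = 27/4  [2·signedArea(BAC) = 37 ∩ 2·signedArea(BCD) = 111]
   → B = (1, 27/4)

B = (1, 27/4)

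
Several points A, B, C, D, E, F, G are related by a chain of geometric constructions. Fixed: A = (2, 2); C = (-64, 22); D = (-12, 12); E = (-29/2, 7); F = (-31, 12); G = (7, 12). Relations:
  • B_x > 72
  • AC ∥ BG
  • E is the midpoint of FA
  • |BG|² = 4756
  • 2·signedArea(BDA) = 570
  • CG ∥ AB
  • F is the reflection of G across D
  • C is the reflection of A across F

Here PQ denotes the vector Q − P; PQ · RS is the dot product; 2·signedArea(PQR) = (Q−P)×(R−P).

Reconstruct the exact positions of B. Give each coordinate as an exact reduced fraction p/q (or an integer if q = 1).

1. B_x = 73  [AC ∥ BG ∩ CG ∥ AB]
2. B_y = -8  [AC ∥ BG ∩ CG ∥ AB]
   → B = (73, -8)

B = (73, -8)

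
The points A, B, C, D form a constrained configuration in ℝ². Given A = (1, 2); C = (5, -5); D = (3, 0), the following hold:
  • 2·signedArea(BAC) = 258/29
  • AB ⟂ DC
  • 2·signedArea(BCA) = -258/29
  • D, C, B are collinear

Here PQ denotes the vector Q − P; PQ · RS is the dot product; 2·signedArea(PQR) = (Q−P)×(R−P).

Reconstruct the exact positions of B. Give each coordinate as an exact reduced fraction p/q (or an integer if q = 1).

B = (59/29, 70/29)

1. B_x = 59/29  [D, C, B are collinear ∩ AB ⟂ DC]
2. B_y = 70/29  [D, C, B are collinear ∩ AB ⟂ DC]
   → B = (59/29, 70/29)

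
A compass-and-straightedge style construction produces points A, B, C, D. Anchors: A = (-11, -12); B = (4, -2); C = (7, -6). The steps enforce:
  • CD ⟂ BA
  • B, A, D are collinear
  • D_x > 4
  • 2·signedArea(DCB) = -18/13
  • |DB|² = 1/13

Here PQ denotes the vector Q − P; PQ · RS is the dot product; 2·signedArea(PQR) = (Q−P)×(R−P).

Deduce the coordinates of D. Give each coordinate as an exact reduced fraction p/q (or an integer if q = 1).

D = (55/13, -24/13)

1. D_x = 55/13  [B, A, D are collinear ∩ CD ⟂ BA]
2. D_y = -24/13  [B, A, D are collinear ∩ CD ⟂ BA]
   → D = (55/13, -24/13)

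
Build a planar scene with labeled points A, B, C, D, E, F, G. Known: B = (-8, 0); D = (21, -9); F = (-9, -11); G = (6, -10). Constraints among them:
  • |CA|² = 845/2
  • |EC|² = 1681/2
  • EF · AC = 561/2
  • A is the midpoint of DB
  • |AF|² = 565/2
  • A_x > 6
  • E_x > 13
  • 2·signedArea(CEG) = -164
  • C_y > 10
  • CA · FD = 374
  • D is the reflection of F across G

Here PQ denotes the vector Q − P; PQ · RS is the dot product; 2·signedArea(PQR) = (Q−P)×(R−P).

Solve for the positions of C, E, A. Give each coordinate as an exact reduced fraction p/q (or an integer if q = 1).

A = (13/2, -9/2)
C = (-7, 11)
E = (27/2, -19/2)

1. A_x = 13/2  [A is the midpoint of DB]
2. A_y = -9/2  [A is the midpoint of DB]
   → A = (13/2, -9/2)
3. C_x = -7  [line -30·x + -2·y + -188 = 0 ∩ |CA|² = 845/2]
4. C_y = 11  [line -30·x + -2·y + -188 = 0 ∩ |CA|² = 845/2]
   → C = (-7, 11)
5. E_x = 27/2  [2·signedArea(CEG) = -164 ∩ EF · AC = 561/2]
6. E_y = -19/2  [2·signedArea(CEG) = -164 ∩ EF · AC = 561/2]
   → E = (27/2, -19/2)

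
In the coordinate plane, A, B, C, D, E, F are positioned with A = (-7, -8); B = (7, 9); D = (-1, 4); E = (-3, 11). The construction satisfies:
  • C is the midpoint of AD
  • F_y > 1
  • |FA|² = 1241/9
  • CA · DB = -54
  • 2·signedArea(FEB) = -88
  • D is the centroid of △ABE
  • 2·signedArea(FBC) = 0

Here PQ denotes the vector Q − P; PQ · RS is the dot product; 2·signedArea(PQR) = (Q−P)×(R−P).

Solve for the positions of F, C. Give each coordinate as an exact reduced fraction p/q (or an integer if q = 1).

1. C_x = -4  [C is the midpoint of AD]
2. C_y = -2  [C is the midpoint of AD]
   → C = (-4, -2)
3. F_x = -1/3  [2·signedArea(FBC) = 0 ∩ 2·signedArea(FEB) = -88]
4. F_y = 5/3  [2·signedArea(FBC) = 0 ∩ 2·signedArea(FEB) = -88]
   → F = (-1/3, 5/3)

C = (-4, -2)
F = (-1/3, 5/3)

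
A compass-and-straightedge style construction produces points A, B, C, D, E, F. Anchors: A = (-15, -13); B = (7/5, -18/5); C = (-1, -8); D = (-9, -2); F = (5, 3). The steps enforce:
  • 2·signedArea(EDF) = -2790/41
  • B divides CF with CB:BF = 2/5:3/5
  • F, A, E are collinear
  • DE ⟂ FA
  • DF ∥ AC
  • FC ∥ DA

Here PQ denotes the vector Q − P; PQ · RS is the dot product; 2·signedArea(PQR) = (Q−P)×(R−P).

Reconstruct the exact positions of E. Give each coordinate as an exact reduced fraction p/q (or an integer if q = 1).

1. E_x = -245/41  [F, A, E are collinear ∩ DE ⟂ FA]
2. E_y = -237/41  [F, A, E are collinear ∩ DE ⟂ FA]
   → E = (-245/41, -237/41)

E = (-245/41, -237/41)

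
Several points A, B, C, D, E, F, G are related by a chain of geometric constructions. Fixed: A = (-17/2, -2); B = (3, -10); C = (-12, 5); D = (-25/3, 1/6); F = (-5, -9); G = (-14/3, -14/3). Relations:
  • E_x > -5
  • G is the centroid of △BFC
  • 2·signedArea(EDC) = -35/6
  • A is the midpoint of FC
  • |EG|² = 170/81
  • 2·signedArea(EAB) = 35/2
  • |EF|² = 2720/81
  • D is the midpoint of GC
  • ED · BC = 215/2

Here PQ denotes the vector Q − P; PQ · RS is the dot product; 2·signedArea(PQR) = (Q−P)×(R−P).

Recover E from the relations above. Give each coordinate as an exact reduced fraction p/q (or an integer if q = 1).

1. E_x = -41/9  [2·signedArea(EDC) = -35/6 ∩ 2·signedArea(EAB) = 35/2]
2. E_y = -29/9  [2·signedArea(EDC) = -35/6 ∩ 2·signedArea(EAB) = 35/2]
   → E = (-41/9, -29/9)

E = (-41/9, -29/9)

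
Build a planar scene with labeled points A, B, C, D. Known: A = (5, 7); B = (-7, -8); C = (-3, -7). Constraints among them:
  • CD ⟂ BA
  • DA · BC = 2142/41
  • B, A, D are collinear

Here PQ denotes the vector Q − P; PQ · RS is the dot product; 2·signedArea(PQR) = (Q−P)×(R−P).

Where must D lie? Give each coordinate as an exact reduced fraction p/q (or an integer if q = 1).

D = (-203/41, -223/41)

1. D_x = -203/41  [B, A, D are collinear ∩ CD ⟂ BA]
2. D_y = -223/41  [B, A, D are collinear ∩ CD ⟂ BA]
   → D = (-203/41, -223/41)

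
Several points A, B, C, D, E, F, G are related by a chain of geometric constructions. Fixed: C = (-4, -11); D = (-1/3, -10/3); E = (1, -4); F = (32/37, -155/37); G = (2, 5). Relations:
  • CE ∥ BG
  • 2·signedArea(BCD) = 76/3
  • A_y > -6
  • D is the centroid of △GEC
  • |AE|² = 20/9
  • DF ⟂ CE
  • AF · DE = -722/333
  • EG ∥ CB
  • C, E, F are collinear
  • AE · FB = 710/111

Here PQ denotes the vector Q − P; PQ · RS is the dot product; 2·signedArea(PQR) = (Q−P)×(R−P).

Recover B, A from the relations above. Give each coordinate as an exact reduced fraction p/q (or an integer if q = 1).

A = (229/111, -560/111)
B = (-3, -2)

1. B_x = -3  [CE ∥ BG ∩ EG ∥ CB]
2. B_y = -2  [CE ∥ BG ∩ EG ∥ CB]
   → B = (-3, -2)
3. A_x = 229/111  [AF · DE = -722/333 ∩ AE · FB = 710/111]
4. A_y = -560/111  [AF · DE = -722/333 ∩ AE · FB = 710/111]
   → A = (229/111, -560/111)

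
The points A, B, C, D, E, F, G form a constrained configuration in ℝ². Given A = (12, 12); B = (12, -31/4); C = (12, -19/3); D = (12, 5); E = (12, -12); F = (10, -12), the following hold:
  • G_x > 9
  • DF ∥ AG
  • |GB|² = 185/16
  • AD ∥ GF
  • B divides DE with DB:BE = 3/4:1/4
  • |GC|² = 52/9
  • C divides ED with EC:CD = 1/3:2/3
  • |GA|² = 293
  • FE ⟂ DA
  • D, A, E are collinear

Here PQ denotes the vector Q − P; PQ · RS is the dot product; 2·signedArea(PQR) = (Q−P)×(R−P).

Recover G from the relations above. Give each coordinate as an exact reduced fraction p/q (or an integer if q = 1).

G = (10, -5)

1. G_x = 10  [AD ∥ GF ∩ DF ∥ AG]
2. G_y = -5  [AD ∥ GF ∩ DF ∥ AG]
   → G = (10, -5)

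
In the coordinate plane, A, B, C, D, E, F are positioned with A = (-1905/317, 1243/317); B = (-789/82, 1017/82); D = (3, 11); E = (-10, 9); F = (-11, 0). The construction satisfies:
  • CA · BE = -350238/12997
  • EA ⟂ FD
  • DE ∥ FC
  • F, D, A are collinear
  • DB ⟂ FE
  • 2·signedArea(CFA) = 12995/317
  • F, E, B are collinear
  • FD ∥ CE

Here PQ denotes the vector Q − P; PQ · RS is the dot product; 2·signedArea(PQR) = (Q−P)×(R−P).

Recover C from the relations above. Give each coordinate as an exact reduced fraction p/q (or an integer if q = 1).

1. C_x = -24  [FD ∥ CE ∩ DE ∥ FC]
2. C_y = -2  [FD ∥ CE ∩ DE ∥ FC]
   → C = (-24, -2)

C = (-24, -2)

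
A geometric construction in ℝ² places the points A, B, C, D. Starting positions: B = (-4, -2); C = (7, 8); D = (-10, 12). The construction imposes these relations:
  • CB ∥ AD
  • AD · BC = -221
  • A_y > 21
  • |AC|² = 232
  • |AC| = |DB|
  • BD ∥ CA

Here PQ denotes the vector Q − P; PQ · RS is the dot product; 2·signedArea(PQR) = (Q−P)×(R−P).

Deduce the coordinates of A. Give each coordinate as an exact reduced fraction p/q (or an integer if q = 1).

A = (1, 22)

1. A_x = 1  [CB ∥ AD ∩ BD ∥ CA]
2. A_y = 22  [CB ∥ AD ∩ BD ∥ CA]
   → A = (1, 22)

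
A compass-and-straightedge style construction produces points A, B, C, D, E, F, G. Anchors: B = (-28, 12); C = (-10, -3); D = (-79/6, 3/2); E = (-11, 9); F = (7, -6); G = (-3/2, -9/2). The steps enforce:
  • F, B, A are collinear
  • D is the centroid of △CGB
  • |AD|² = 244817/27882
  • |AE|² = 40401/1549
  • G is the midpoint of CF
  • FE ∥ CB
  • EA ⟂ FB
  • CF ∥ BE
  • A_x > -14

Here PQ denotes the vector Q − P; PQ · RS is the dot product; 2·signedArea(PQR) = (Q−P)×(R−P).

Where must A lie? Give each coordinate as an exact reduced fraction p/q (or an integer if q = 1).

A = (-20657/1549, 6906/1549)

1. A_x = -20657/1549  [F, B, A are collinear ∩ EA ⟂ FB]
2. A_y = 6906/1549  [F, B, A are collinear ∩ EA ⟂ FB]
   → A = (-20657/1549, 6906/1549)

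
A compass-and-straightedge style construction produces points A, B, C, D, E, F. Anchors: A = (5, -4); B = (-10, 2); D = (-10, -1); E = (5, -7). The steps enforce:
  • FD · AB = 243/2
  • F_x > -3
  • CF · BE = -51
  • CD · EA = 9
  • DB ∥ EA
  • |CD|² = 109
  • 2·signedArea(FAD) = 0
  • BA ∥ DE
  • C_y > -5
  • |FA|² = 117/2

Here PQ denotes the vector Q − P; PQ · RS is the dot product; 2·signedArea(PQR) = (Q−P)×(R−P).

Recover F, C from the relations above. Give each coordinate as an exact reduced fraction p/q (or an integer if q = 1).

C = (0, -4)
F = (-5/2, -5/2)

1. F_x = -5/2  [2·signedArea(FAD) = 0 ∩ FD · AB = 243/2]
2. F_y = -5/2  [2·signedArea(FAD) = 0 ∩ FD · AB = 243/2]
   → F = (-5/2, -5/2)
3. C_x = 0  [CD · EA = 9 ∩ CF · BE = -51]
4. C_y = -4  [CD · EA = 9 ∩ CF · BE = -51]
   → C = (0, -4)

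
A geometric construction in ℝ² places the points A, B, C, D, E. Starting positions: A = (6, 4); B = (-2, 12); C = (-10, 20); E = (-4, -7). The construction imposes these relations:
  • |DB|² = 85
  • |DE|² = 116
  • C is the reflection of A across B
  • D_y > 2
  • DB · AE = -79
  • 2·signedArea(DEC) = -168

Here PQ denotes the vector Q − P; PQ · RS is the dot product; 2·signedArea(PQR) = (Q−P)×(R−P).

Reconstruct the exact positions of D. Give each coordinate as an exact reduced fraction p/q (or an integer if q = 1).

1. D_x = 0  [2·signedArea(DEC) = -168 ∩ DB · AE = -79]
2. D_y = 3  [2·signedArea(DEC) = -168 ∩ DB · AE = -79]
   → D = (0, 3)

D = (0, 3)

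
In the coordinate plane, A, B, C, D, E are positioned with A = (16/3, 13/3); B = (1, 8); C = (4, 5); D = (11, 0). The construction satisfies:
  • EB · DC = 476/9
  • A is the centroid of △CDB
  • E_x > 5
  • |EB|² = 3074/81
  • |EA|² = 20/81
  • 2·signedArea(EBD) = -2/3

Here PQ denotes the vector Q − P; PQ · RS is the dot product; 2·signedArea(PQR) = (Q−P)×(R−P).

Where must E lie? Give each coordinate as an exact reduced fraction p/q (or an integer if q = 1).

E = (52/9, 37/9)

1. E_x = 52/9  [2·signedArea(EBD) = -2/3 ∩ EB · DC = 476/9]
2. E_y = 37/9  [2·signedArea(EBD) = -2/3 ∩ EB · DC = 476/9]
   → E = (52/9, 37/9)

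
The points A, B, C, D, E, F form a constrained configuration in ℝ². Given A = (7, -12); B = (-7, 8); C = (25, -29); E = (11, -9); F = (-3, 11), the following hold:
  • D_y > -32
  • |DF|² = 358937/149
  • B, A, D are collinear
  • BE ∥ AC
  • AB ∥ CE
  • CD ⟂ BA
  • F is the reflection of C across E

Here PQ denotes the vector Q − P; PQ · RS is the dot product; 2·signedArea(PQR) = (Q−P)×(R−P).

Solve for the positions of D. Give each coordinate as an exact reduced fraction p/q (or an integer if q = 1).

D = (3115/149, -4748/149)

1. D_x = 3115/149  [B, A, D are collinear ∩ CD ⟂ BA]
2. D_y = -4748/149  [B, A, D are collinear ∩ CD ⟂ BA]
   → D = (3115/149, -4748/149)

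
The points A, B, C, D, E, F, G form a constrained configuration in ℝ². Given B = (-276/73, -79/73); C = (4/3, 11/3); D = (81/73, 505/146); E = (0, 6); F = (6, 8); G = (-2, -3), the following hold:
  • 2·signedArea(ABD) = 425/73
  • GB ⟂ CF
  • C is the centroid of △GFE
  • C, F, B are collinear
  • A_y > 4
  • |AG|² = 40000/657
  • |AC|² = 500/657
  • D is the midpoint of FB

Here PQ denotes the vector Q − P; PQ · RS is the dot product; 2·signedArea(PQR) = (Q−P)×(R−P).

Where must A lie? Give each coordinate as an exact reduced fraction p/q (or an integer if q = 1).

1. A_x = 54/73  [line -663/146·x + 357/73·y + -1292/73 = 0 ∩ |AG|² = 40000/657]
2. A_y = 943/219  [line -663/146·x + 357/73·y + -1292/73 = 0 ∩ |AG|² = 40000/657]
   → A = (54/73, 943/219)

A = (54/73, 943/219)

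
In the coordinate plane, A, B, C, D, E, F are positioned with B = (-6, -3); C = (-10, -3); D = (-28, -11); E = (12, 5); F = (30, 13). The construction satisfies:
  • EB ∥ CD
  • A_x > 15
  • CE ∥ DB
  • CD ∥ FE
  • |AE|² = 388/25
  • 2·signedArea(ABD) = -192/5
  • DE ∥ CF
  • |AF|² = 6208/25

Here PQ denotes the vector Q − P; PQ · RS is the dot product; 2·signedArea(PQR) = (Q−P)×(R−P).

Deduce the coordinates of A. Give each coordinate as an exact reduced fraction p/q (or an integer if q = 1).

1. A_x = 78/5  [line 8·x + -22·y + 102/5 = 0 ∩ |AE|² = 388/25]
2. A_y = 33/5  [line 8·x + -22·y + 102/5 = 0 ∩ |AE|² = 388/25]
   → A = (78/5, 33/5)

A = (78/5, 33/5)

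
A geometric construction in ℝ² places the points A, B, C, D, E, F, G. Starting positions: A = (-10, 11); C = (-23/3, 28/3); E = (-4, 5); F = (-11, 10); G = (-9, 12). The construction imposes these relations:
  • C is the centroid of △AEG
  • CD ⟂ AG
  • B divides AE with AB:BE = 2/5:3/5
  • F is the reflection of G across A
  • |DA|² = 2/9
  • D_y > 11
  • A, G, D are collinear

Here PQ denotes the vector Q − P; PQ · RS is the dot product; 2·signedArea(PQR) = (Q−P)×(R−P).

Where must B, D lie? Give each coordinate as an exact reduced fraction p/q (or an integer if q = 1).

B = (-38/5, 43/5)
D = (-29/3, 34/3)

1. B_x = -38/5  [B divides AE with AB:BE = 2/5:3/5]
2. B_y = 43/5  [B divides AE with AB:BE = 2/5:3/5]
   → B = (-38/5, 43/5)
3. D_x = -29/3  [A, G, D are collinear ∩ CD ⟂ AG]
4. D_y = 34/3  [A, G, D are collinear ∩ CD ⟂ AG]
   → D = (-29/3, 34/3)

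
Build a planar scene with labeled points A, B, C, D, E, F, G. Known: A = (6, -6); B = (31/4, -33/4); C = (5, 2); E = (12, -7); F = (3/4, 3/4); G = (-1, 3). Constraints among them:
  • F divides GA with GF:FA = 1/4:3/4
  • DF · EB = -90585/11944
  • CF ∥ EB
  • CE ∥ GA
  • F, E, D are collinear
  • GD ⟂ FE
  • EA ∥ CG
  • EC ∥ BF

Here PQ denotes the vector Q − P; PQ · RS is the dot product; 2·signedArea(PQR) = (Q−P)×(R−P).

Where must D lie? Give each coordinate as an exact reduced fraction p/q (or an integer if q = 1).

D = (-4443/2986, 6843/2986)

1. D_x = -4443/2986  [F, E, D are collinear ∩ GD ⟂ FE]
2. D_y = 6843/2986  [F, E, D are collinear ∩ GD ⟂ FE]
   → D = (-4443/2986, 6843/2986)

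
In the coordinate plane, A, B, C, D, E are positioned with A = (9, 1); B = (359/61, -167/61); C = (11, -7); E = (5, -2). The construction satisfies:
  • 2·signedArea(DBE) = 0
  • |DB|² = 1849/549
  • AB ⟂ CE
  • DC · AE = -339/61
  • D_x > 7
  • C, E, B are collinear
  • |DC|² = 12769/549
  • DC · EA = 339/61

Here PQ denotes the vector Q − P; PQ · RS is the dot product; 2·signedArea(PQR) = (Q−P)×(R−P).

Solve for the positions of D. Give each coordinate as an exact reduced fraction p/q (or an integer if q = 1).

1. D_x = 445/61  [2·signedArea(DBE) = 0 ∩ DC · AE = -339/61]
2. D_y = -716/183  [2·signedArea(DBE) = 0 ∩ DC · AE = -339/61]
   → D = (445/61, -716/183)

D = (445/61, -716/183)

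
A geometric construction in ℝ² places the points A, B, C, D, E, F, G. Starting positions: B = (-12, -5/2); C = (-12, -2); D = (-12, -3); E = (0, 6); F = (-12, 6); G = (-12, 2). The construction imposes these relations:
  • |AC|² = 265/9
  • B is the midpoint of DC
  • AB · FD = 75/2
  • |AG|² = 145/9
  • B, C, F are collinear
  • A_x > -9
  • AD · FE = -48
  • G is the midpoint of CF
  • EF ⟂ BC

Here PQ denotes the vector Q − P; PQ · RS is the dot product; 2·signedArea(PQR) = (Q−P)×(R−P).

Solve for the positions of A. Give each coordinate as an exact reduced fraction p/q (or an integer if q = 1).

A = (-8, 5/3)

1. A_x = -8  [AB · FD = 75/2 ∩ AD · FE = -48]
2. A_y = 5/3  [AB · FD = 75/2 ∩ AD · FE = -48]
   → A = (-8, 5/3)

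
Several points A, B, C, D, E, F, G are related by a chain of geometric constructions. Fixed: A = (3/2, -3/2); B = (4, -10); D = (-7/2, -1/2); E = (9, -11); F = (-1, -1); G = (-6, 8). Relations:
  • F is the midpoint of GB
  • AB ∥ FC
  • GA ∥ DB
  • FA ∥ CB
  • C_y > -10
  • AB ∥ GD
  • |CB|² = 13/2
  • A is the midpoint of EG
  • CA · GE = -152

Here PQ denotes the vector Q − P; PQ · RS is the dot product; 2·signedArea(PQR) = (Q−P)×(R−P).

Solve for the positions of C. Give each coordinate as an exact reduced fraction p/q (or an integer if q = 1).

C = (3/2, -19/2)

1. C_x = 3/2  [FA ∥ CB ∩ AB ∥ FC]
2. C_y = -19/2  [FA ∥ CB ∩ AB ∥ FC]
   → C = (3/2, -19/2)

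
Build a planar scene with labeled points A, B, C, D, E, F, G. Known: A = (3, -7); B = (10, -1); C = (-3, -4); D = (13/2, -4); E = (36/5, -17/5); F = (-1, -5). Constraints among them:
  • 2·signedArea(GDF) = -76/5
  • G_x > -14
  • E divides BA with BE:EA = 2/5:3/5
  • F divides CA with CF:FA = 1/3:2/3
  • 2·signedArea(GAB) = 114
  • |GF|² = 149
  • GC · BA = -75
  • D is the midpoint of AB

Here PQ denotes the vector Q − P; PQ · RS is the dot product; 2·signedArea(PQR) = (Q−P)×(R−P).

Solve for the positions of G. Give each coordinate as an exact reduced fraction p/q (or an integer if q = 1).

G = (-66/5, -23/5)

1. G_x = -66/5  [2·signedArea(GAB) = 114 ∩ 2·signedArea(GDF) = -76/5]
2. G_y = -23/5  [2·signedArea(GAB) = 114 ∩ 2·signedArea(GDF) = -76/5]
   → G = (-66/5, -23/5)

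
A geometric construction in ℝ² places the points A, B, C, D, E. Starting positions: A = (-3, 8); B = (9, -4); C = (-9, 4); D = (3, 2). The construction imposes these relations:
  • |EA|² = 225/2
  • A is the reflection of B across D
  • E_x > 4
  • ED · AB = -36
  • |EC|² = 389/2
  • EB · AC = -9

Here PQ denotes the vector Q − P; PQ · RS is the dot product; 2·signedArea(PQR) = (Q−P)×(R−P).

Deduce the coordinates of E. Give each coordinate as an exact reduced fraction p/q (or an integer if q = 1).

E = (9/2, 1/2)

1. E_x = 9/2  [EB · AC = -9 ∩ ED · AB = -36]
2. E_y = 1/2  [EB · AC = -9 ∩ ED · AB = -36]
   → E = (9/2, 1/2)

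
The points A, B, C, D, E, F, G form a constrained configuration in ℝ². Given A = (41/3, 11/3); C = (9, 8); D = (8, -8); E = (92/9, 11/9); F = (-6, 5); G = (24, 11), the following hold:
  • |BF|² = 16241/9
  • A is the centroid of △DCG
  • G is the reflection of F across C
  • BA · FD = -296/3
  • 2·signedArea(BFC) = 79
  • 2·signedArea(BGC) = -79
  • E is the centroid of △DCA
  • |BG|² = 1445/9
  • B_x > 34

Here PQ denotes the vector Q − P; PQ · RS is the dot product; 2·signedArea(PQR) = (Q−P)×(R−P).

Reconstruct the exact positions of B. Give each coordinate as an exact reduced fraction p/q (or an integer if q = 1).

B = (103/3, 55/3)

1. B_x = 103/3  [2·signedArea(BGC) = -79 ∩ BA · FD = -296/3]
2. B_y = 55/3  [2·signedArea(BGC) = -79 ∩ BA · FD = -296/3]
   → B = (103/3, 55/3)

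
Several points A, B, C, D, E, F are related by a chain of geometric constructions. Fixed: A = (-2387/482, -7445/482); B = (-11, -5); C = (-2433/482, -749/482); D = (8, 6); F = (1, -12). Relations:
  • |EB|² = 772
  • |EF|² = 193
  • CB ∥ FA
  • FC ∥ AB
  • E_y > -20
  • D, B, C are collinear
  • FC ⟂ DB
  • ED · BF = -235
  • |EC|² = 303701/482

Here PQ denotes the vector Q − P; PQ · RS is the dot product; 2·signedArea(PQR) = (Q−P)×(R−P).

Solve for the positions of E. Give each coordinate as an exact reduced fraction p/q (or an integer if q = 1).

E = (13, -19)

1. E_x = 13  [line -12·x + 7·y + 289 = 0 ∩ |EB|² = 772]
2. E_y = -19  [line -12·x + 7·y + 289 = 0 ∩ |EB|² = 772]
   → E = (13, -19)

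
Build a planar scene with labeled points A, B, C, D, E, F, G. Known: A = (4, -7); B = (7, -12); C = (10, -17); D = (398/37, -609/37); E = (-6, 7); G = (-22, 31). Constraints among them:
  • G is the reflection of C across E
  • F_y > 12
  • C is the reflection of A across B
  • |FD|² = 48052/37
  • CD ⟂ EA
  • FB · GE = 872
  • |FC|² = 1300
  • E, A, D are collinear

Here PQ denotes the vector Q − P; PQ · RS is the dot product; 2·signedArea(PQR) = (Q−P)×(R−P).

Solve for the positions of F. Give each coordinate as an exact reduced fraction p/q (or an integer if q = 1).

F = (-10, 13)

1. F_x = -10  [line -16·x + 24·y + -472 = 0 ∩ |FC|² = 1300]
2. F_y = 13  [line -16·x + 24·y + -472 = 0 ∩ |FC|² = 1300]
   → F = (-10, 13)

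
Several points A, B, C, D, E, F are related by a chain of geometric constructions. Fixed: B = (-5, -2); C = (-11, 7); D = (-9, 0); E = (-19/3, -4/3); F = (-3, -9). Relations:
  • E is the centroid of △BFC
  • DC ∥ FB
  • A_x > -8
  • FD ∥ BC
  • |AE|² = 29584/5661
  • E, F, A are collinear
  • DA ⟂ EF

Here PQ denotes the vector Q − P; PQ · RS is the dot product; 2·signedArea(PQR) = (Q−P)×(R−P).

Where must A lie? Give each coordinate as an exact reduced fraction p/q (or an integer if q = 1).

1. A_x = -4557/629  [E, F, A are collinear ∩ DA ⟂ EF]
2. A_y = 480/629  [E, F, A are collinear ∩ DA ⟂ EF]
   → A = (-4557/629, 480/629)

A = (-4557/629, 480/629)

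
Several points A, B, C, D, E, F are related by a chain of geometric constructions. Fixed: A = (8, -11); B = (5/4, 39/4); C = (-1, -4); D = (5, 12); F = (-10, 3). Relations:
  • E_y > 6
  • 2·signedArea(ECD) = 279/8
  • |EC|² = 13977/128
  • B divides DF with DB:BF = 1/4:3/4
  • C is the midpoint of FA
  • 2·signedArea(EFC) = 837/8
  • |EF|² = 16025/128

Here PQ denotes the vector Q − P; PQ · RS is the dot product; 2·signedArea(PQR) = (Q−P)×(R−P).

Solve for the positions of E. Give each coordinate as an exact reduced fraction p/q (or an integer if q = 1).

E = (11/16, 101/16)

1. E_x = 11/16  [2·signedArea(EFC) = 837/8 ∩ 2·signedArea(ECD) = 279/8]
2. E_y = 101/16  [2·signedArea(EFC) = 837/8 ∩ 2·signedArea(ECD) = 279/8]
   → E = (11/16, 101/16)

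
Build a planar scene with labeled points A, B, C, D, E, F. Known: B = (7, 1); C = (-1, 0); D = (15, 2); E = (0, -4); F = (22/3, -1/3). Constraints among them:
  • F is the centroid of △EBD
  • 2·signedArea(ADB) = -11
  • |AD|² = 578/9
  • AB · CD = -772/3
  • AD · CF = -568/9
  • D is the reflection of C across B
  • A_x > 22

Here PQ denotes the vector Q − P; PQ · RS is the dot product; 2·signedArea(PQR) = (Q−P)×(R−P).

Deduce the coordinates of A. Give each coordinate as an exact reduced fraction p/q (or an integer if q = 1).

1. A_x = 68/3  [AD · CF = -568/9 ∩ AB · CD = -772/3]
2. A_y = 13/3  [AD · CF = -568/9 ∩ AB · CD = -772/3]
   → A = (68/3, 13/3)

A = (68/3, 13/3)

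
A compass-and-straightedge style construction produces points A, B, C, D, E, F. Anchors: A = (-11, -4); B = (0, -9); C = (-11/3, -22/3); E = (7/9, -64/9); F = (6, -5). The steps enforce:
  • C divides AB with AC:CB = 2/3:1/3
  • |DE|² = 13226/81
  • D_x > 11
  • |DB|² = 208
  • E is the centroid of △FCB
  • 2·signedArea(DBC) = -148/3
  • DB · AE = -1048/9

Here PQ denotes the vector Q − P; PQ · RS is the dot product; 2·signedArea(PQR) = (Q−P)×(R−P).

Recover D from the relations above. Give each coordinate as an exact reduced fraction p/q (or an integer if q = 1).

D = (12, -1)

1. D_x = 12  [2·signedArea(DBC) = -148/3 ∩ DB · AE = -1048/9]
2. D_y = -1  [2·signedArea(DBC) = -148/3 ∩ DB · AE = -1048/9]
   → D = (12, -1)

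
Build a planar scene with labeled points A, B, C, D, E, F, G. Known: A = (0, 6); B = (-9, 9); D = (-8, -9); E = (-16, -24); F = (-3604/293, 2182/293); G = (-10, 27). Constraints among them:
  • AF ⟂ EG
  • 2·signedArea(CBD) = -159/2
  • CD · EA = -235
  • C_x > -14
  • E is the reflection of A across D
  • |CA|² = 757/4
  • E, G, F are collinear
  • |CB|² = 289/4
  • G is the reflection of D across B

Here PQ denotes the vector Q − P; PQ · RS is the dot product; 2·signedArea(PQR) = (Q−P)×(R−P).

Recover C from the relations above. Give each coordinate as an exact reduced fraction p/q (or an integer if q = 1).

1. C_x = -13  [CD · EA = -235 ∩ 2·signedArea(CBD) = -159/2]
2. C_y = 3/2  [CD · EA = -235 ∩ 2·signedArea(CBD) = -159/2]
   → C = (-13, 3/2)

C = (-13, 3/2)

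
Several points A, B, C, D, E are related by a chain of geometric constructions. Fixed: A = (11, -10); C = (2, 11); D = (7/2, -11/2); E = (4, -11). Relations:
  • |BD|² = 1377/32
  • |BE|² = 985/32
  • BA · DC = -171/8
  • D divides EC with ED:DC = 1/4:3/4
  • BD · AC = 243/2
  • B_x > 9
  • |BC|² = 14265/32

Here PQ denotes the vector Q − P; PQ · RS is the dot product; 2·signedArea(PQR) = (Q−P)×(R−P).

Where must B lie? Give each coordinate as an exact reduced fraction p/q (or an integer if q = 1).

1. B_x = 73/8  [BD · AC = 243/2 ∩ BA · DC = -171/8]
2. B_y = -71/8  [BD · AC = 243/2 ∩ BA · DC = -171/8]
   → B = (73/8, -71/8)

B = (73/8, -71/8)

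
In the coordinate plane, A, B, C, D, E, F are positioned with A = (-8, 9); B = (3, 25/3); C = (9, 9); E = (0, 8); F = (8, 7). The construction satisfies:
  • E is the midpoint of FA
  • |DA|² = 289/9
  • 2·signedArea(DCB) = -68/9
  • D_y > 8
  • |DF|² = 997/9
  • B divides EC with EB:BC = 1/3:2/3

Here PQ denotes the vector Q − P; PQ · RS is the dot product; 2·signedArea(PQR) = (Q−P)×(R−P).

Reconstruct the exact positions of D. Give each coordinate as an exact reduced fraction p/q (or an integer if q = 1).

D = (-7/3, 9)

1. D_x = -7/3  [line 2/3·x + -6·y + 500/9 = 0 ∩ |DA|² = 289/9]
2. D_y = 9  [line 2/3·x + -6·y + 500/9 = 0 ∩ |DA|² = 289/9]
   → D = (-7/3, 9)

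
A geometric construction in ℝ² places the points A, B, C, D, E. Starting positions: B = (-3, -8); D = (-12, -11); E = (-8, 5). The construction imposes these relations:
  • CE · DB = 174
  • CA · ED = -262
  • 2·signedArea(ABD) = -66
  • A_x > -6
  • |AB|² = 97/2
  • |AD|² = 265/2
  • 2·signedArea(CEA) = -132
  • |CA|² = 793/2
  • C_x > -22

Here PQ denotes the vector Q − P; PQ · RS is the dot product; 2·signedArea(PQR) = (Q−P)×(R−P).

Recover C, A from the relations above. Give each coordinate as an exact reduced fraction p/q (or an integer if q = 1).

1. A_x = -11/2  [line 3·x + -9·y + 3 = 0 ∩ |AD|² = 265/2]
2. A_y = -3/2  [line 3·x + -9·y + 3 = 0 ∩ |AD|² = 265/2]
   → A = (-11/2, -3/2)
3. C_x = -21  [CA · ED = -262 ∩ 2·signedArea(CEA) = -132]
4. C_y = -14  [CA · ED = -262 ∩ 2·signedArea(CEA) = -132]
   → C = (-21, -14)

A = (-11/2, -3/2)
C = (-21, -14)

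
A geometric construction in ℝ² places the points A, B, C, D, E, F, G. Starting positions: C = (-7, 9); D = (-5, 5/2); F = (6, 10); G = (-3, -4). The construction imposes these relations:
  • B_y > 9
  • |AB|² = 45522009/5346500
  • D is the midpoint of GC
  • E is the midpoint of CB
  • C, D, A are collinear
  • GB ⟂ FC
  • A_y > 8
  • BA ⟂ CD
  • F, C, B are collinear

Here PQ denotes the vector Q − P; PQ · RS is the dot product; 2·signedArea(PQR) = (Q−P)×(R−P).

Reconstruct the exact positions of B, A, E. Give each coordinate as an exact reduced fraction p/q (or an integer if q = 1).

1. B_x = -683/170  [F, C, B are collinear ∩ GB ⟂ FC]
2. B_y = 1569/170  [F, C, B are collinear ∩ GB ⟂ FC]
   → B = (-683/170, 1569/170)
3. A_x = -107033/15725  [C, D, A are collinear ∩ BA ⟂ CD]
4. A_y = 263277/31450  [C, D, A are collinear ∩ BA ⟂ CD]
   → A = (-107033/15725, 263277/31450)
5. E_x = -1873/340  [E is the midpoint of CB]
6. E_y = 3099/340  [E is the midpoint of CB]
   → E = (-1873/340, 3099/340)

A = (-107033/15725, 263277/31450)
B = (-683/170, 1569/170)
E = (-1873/340, 3099/340)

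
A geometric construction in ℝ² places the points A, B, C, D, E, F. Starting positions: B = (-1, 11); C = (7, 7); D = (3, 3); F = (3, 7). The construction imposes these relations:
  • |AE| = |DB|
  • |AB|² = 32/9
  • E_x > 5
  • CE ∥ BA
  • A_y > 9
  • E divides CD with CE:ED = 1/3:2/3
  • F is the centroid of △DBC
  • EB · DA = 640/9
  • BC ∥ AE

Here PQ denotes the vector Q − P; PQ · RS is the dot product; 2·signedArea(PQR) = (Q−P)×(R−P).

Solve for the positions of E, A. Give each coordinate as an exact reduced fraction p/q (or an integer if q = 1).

1. E_x = 17/3  [E divides CD with CE:ED = 1/3:2/3]
2. E_y = 17/3  [E divides CD with CE:ED = 1/3:2/3]
   → E = (17/3, 17/3)
3. A_x = -7/3  [BC ∥ AE ∩ CE ∥ BA]
4. A_y = 29/3  [BC ∥ AE ∩ CE ∥ BA]
   → A = (-7/3, 29/3)

A = (-7/3, 29/3)
E = (17/3, 17/3)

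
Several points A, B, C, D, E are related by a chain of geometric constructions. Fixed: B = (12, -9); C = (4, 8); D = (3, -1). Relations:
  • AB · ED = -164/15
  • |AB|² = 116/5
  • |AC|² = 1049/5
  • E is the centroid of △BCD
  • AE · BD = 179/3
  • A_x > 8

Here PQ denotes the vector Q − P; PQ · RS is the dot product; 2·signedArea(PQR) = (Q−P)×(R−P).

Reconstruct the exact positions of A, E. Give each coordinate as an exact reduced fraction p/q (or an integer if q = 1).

1. E_x = 19/3  [E is the centroid of △BCD]
2. E_y = -2/3  [E is the centroid of △BCD]
   → E = (19/3, -2/3)
3. A_x = 42/5  [AE · BD = 179/3 ∩ AB · ED = -164/15]
4. A_y = -29/5  [AE · BD = 179/3 ∩ AB · ED = -164/15]
   → A = (42/5, -29/5)

A = (42/5, -29/5)
E = (19/3, -2/3)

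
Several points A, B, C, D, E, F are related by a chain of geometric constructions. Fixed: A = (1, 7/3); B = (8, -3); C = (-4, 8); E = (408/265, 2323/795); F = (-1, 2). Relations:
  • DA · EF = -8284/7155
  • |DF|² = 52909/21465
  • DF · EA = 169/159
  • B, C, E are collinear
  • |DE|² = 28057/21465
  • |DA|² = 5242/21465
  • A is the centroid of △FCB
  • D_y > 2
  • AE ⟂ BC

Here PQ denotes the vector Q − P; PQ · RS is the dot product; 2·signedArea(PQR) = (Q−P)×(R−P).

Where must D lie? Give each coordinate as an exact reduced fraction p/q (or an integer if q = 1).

D = (136/265, 5768/2385)

1. D_x = 136/265  [DF · EA = 169/159 ∩ DA · EF = -8284/7155]
2. D_y = 5768/2385  [DF · EA = 169/159 ∩ DA · EF = -8284/7155]
   → D = (136/265, 5768/2385)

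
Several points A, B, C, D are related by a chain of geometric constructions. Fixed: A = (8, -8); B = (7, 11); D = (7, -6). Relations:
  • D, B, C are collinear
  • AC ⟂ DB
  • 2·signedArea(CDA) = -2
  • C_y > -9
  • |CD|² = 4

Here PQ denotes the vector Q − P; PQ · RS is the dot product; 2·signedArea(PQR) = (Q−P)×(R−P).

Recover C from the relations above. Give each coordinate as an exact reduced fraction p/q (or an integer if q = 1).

1. C_x = 7  [D, B, C are collinear ∩ AC ⟂ DB]
2. C_y = -8  [D, B, C are collinear ∩ AC ⟂ DB]
   → C = (7, -8)

C = (7, -8)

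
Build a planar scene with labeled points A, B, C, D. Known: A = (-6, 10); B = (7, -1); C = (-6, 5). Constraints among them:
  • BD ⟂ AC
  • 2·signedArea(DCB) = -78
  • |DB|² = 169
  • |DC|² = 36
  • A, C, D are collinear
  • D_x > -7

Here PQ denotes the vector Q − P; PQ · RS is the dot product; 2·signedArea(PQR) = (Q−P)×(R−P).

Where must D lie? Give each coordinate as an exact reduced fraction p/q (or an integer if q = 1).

1. D_x = -6  [A, C, D are collinear ∩ BD ⟂ AC]
2. D_y = -1  [A, C, D are collinear ∩ BD ⟂ AC]
   → D = (-6, -1)

D = (-6, -1)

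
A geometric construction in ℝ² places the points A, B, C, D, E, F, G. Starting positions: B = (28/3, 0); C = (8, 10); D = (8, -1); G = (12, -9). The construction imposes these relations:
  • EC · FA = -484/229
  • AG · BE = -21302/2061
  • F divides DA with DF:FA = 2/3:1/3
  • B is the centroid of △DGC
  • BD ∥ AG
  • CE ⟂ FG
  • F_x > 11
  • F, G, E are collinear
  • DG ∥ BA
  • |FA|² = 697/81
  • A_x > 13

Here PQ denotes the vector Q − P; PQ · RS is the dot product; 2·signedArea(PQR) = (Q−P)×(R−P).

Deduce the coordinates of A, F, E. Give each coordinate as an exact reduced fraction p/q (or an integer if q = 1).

1. A_x = 40/3  [BD ∥ AG ∩ DG ∥ BA]
2. A_y = -8  [BD ∥ AG ∩ DG ∥ BA]
   → A = (40/3, -8)
3. F_x = 104/9  [F divides DA with DF:FA = 2/3:1/3]
4. F_y = -17/3  [F divides DA with DF:FA = 2/3:1/3]
   → F = (104/9, -17/3)
5. E_x = 2162/229  [F, G, E are collinear ∩ CE ⟂ FG]
6. E_y = 2334/229  [F, G, E are collinear ∩ CE ⟂ FG]
   → E = (2162/229, 2334/229)

A = (40/3, -8)
E = (2162/229, 2334/229)
F = (104/9, -17/3)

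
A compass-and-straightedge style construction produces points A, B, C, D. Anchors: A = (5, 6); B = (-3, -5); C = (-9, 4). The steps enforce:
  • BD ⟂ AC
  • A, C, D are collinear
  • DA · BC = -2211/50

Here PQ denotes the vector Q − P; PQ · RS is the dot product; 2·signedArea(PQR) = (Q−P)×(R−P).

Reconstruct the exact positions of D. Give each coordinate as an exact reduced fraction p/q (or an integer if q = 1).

D = (-219/50, 233/50)

1. D_x = -219/50  [A, C, D are collinear ∩ BD ⟂ AC]
2. D_y = 233/50  [A, C, D are collinear ∩ BD ⟂ AC]
   → D = (-219/50, 233/50)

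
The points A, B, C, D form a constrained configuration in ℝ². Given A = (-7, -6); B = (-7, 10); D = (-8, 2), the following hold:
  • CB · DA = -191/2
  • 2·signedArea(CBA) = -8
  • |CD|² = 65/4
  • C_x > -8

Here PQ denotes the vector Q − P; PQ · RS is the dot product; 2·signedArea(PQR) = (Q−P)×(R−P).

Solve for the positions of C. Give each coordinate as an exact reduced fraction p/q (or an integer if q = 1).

1. C_x = -15/2  [CB · DA = -191/2 ∩ 2·signedArea(CBA) = -8]
2. C_y = -2  [CB · DA = -191/2 ∩ 2·signedArea(CBA) = -8]
   → C = (-15/2, -2)

C = (-15/2, -2)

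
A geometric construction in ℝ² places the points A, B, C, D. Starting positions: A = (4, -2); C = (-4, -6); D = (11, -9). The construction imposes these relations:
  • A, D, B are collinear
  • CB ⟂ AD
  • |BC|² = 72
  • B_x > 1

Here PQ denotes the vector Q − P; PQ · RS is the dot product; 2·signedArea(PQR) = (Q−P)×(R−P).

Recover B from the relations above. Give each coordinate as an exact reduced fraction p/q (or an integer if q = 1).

1. B_x = 2  [A, D, B are collinear ∩ CB ⟂ AD]
2. B_y = 0  [A, D, B are collinear ∩ CB ⟂ AD]
   → B = (2, 0)

B = (2, 0)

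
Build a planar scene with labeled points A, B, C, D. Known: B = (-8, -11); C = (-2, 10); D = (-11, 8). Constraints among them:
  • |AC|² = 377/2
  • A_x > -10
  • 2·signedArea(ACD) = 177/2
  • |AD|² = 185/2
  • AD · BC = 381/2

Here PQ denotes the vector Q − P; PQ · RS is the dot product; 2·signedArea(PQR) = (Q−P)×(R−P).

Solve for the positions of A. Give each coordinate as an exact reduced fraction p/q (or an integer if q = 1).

1. A_x = -19/2  [2·signedArea(ACD) = 177/2 ∩ AD · BC = 381/2]
2. A_y = -3/2  [2·signedArea(ACD) = 177/2 ∩ AD · BC = 381/2]
   → A = (-19/2, -3/2)

A = (-19/2, -3/2)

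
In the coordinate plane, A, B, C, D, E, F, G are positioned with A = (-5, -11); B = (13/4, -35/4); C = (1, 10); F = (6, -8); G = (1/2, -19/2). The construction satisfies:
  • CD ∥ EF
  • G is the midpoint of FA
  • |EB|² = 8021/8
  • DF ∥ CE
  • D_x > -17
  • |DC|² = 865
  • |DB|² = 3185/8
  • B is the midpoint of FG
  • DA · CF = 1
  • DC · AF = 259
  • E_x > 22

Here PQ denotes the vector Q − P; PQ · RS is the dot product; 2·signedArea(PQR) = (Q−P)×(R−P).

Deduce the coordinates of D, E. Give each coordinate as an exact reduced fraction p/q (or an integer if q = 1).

1. D_x = -16  [DC · AF = 259 ∩ DA · CF = 1]
2. D_y = -14  [DC · AF = 259 ∩ DA · CF = 1]
   → D = (-16, -14)
3. E_x = 23  [CD ∥ EF ∩ DF ∥ CE]
4. E_y = 16  [CD ∥ EF ∩ DF ∥ CE]
   → E = (23, 16)

D = (-16, -14)
E = (23, 16)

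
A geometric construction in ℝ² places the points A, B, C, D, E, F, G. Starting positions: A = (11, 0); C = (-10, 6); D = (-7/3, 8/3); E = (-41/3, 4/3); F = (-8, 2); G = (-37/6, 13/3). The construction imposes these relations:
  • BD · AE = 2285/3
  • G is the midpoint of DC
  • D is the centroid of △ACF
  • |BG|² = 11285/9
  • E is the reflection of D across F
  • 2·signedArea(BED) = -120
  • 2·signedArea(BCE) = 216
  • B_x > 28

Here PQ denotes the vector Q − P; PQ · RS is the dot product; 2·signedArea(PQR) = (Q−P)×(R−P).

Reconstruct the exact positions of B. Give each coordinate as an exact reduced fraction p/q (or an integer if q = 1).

1. B_x = 169/6  [2·signedArea(BCE) = 216 ∩ 2·signedArea(BED) = -120]
2. B_y = -13/3  [2·signedArea(BCE) = 216 ∩ 2·signedArea(BED) = -120]
   → B = (169/6, -13/3)

B = (169/6, -13/3)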